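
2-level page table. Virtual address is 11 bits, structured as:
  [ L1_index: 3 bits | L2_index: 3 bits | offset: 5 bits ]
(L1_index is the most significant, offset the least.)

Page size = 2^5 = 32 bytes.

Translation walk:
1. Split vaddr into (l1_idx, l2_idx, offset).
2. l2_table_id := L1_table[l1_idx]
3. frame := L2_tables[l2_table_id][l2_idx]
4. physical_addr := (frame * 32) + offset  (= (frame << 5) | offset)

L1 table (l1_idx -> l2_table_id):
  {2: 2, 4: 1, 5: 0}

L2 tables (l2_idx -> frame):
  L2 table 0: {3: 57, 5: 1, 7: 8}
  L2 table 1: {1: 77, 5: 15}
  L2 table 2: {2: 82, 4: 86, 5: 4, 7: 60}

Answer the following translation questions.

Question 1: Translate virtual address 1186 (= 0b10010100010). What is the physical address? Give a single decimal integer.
Answer: 482

Derivation:
vaddr = 1186 = 0b10010100010
Split: l1_idx=4, l2_idx=5, offset=2
L1[4] = 1
L2[1][5] = 15
paddr = 15 * 32 + 2 = 482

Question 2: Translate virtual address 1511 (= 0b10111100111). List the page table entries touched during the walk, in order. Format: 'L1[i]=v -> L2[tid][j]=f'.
Answer: L1[5]=0 -> L2[0][7]=8

Derivation:
vaddr = 1511 = 0b10111100111
Split: l1_idx=5, l2_idx=7, offset=7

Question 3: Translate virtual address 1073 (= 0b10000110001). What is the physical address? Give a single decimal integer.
Answer: 2481

Derivation:
vaddr = 1073 = 0b10000110001
Split: l1_idx=4, l2_idx=1, offset=17
L1[4] = 1
L2[1][1] = 77
paddr = 77 * 32 + 17 = 2481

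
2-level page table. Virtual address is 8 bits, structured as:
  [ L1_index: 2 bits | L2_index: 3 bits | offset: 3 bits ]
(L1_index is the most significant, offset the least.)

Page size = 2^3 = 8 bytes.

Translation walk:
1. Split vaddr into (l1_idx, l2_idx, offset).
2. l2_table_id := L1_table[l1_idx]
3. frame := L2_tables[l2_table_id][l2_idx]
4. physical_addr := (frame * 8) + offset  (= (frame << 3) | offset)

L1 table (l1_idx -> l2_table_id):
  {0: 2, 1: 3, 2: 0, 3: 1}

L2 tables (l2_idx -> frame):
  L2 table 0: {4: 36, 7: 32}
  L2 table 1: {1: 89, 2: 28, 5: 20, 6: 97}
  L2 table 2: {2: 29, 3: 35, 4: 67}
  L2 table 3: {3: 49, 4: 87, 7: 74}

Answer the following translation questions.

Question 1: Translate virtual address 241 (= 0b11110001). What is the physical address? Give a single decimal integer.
vaddr = 241 = 0b11110001
Split: l1_idx=3, l2_idx=6, offset=1
L1[3] = 1
L2[1][6] = 97
paddr = 97 * 8 + 1 = 777

Answer: 777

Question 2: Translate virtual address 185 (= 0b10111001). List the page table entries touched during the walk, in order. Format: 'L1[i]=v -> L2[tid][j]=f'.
vaddr = 185 = 0b10111001
Split: l1_idx=2, l2_idx=7, offset=1

Answer: L1[2]=0 -> L2[0][7]=32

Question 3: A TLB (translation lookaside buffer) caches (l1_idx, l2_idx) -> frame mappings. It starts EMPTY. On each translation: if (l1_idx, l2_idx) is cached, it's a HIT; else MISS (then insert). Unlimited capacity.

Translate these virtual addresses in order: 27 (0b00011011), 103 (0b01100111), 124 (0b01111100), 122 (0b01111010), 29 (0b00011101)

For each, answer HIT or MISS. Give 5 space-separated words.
vaddr=27: (0,3) not in TLB -> MISS, insert
vaddr=103: (1,4) not in TLB -> MISS, insert
vaddr=124: (1,7) not in TLB -> MISS, insert
vaddr=122: (1,7) in TLB -> HIT
vaddr=29: (0,3) in TLB -> HIT

Answer: MISS MISS MISS HIT HIT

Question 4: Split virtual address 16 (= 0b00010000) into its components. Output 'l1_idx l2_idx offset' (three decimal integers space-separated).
vaddr = 16 = 0b00010000
  top 2 bits -> l1_idx = 0
  next 3 bits -> l2_idx = 2
  bottom 3 bits -> offset = 0

Answer: 0 2 0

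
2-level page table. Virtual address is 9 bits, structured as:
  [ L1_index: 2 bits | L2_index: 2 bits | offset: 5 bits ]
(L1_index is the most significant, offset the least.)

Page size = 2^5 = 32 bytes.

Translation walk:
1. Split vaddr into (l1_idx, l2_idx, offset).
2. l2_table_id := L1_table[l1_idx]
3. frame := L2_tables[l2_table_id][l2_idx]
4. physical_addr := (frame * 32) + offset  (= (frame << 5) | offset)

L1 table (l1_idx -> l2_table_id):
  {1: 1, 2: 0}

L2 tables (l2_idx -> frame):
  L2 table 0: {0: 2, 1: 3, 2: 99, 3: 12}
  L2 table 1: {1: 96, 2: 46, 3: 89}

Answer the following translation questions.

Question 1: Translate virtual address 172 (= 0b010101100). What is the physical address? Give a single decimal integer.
vaddr = 172 = 0b010101100
Split: l1_idx=1, l2_idx=1, offset=12
L1[1] = 1
L2[1][1] = 96
paddr = 96 * 32 + 12 = 3084

Answer: 3084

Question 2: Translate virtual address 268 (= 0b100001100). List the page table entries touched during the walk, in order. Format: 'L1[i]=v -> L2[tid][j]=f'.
vaddr = 268 = 0b100001100
Split: l1_idx=2, l2_idx=0, offset=12

Answer: L1[2]=0 -> L2[0][0]=2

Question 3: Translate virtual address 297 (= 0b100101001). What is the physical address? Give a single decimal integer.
vaddr = 297 = 0b100101001
Split: l1_idx=2, l2_idx=1, offset=9
L1[2] = 0
L2[0][1] = 3
paddr = 3 * 32 + 9 = 105

Answer: 105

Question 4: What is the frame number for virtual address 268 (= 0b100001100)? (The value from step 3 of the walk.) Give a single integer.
vaddr = 268: l1_idx=2, l2_idx=0
L1[2] = 0; L2[0][0] = 2

Answer: 2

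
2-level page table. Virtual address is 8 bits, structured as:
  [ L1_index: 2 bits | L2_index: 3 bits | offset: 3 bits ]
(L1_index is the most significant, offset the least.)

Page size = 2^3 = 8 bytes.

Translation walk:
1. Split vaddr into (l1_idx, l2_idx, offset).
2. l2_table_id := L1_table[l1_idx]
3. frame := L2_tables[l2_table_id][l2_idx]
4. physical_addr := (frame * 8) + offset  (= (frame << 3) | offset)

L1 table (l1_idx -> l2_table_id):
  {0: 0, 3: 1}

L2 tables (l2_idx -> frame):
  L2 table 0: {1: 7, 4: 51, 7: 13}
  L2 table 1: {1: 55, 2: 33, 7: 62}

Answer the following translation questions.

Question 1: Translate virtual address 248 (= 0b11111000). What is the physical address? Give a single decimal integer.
Answer: 496

Derivation:
vaddr = 248 = 0b11111000
Split: l1_idx=3, l2_idx=7, offset=0
L1[3] = 1
L2[1][7] = 62
paddr = 62 * 8 + 0 = 496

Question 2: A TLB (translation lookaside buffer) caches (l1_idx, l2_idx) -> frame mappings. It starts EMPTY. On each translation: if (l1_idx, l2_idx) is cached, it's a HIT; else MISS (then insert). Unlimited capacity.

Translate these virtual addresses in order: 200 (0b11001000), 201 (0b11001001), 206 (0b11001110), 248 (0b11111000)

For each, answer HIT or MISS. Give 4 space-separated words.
Answer: MISS HIT HIT MISS

Derivation:
vaddr=200: (3,1) not in TLB -> MISS, insert
vaddr=201: (3,1) in TLB -> HIT
vaddr=206: (3,1) in TLB -> HIT
vaddr=248: (3,7) not in TLB -> MISS, insert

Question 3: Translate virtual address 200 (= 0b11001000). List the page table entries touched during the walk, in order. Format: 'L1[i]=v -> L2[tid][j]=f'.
Answer: L1[3]=1 -> L2[1][1]=55

Derivation:
vaddr = 200 = 0b11001000
Split: l1_idx=3, l2_idx=1, offset=0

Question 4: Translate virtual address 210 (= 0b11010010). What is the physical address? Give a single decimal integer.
vaddr = 210 = 0b11010010
Split: l1_idx=3, l2_idx=2, offset=2
L1[3] = 1
L2[1][2] = 33
paddr = 33 * 8 + 2 = 266

Answer: 266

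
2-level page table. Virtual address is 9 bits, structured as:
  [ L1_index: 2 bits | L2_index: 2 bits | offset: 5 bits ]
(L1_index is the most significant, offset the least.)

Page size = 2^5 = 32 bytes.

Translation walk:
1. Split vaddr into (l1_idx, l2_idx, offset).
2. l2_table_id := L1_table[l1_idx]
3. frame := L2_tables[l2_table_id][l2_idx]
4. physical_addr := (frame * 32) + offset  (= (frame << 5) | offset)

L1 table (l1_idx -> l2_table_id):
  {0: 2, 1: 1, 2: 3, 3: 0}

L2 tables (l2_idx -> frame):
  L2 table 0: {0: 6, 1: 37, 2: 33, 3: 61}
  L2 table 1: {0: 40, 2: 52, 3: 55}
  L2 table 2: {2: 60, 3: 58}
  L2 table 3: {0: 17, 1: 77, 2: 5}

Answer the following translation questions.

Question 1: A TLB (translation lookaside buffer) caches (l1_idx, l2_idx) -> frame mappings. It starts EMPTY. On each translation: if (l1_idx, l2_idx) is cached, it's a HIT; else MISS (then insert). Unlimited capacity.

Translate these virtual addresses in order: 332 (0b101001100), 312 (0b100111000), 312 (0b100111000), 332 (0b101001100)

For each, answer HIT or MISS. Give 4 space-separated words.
vaddr=332: (2,2) not in TLB -> MISS, insert
vaddr=312: (2,1) not in TLB -> MISS, insert
vaddr=312: (2,1) in TLB -> HIT
vaddr=332: (2,2) in TLB -> HIT

Answer: MISS MISS HIT HIT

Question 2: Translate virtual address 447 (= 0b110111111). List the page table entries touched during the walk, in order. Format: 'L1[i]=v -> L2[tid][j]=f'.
vaddr = 447 = 0b110111111
Split: l1_idx=3, l2_idx=1, offset=31

Answer: L1[3]=0 -> L2[0][1]=37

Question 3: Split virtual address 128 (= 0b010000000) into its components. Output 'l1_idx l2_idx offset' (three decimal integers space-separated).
Answer: 1 0 0

Derivation:
vaddr = 128 = 0b010000000
  top 2 bits -> l1_idx = 1
  next 2 bits -> l2_idx = 0
  bottom 5 bits -> offset = 0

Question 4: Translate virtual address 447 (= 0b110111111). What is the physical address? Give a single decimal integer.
vaddr = 447 = 0b110111111
Split: l1_idx=3, l2_idx=1, offset=31
L1[3] = 0
L2[0][1] = 37
paddr = 37 * 32 + 31 = 1215

Answer: 1215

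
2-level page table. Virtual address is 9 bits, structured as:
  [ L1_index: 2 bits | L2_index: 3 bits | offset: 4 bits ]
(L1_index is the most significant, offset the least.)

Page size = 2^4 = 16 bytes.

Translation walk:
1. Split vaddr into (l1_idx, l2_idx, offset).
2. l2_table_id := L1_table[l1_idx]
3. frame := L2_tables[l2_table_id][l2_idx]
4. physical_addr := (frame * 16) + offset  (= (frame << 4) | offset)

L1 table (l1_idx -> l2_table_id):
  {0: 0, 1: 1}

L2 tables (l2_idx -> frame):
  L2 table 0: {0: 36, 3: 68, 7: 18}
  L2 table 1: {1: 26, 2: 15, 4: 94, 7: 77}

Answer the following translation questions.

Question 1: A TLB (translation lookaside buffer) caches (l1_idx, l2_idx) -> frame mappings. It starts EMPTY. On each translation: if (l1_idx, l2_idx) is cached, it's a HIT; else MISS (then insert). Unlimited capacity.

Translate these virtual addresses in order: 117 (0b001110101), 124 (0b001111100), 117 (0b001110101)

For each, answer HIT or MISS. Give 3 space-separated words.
Answer: MISS HIT HIT

Derivation:
vaddr=117: (0,7) not in TLB -> MISS, insert
vaddr=124: (0,7) in TLB -> HIT
vaddr=117: (0,7) in TLB -> HIT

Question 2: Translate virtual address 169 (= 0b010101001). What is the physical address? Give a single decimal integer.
vaddr = 169 = 0b010101001
Split: l1_idx=1, l2_idx=2, offset=9
L1[1] = 1
L2[1][2] = 15
paddr = 15 * 16 + 9 = 249

Answer: 249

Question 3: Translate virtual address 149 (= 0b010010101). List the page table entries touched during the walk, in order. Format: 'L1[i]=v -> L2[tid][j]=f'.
Answer: L1[1]=1 -> L2[1][1]=26

Derivation:
vaddr = 149 = 0b010010101
Split: l1_idx=1, l2_idx=1, offset=5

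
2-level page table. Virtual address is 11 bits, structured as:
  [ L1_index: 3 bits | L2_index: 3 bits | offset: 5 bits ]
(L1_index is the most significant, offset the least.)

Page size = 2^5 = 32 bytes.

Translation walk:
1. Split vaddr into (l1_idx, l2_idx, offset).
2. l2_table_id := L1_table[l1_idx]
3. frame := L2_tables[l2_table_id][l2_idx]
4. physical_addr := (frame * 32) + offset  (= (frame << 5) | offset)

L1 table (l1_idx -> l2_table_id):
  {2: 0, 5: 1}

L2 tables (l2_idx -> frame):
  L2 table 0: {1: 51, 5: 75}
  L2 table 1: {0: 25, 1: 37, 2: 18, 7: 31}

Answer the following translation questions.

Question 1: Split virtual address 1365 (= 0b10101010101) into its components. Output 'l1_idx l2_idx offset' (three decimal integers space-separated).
vaddr = 1365 = 0b10101010101
  top 3 bits -> l1_idx = 5
  next 3 bits -> l2_idx = 2
  bottom 5 bits -> offset = 21

Answer: 5 2 21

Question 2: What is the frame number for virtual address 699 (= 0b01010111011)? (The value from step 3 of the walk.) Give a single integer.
vaddr = 699: l1_idx=2, l2_idx=5
L1[2] = 0; L2[0][5] = 75

Answer: 75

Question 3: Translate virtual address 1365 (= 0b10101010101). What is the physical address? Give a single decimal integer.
vaddr = 1365 = 0b10101010101
Split: l1_idx=5, l2_idx=2, offset=21
L1[5] = 1
L2[1][2] = 18
paddr = 18 * 32 + 21 = 597

Answer: 597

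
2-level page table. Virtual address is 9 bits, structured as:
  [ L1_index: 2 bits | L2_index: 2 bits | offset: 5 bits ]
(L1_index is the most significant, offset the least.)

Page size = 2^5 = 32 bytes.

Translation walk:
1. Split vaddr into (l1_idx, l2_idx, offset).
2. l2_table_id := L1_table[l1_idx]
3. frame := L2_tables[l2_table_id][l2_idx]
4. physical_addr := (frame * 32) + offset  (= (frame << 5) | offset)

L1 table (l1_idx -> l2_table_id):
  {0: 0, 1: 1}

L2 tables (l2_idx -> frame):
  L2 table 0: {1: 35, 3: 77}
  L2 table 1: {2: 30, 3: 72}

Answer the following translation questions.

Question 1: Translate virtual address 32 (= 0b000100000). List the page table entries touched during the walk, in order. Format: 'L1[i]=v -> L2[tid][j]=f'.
Answer: L1[0]=0 -> L2[0][1]=35

Derivation:
vaddr = 32 = 0b000100000
Split: l1_idx=0, l2_idx=1, offset=0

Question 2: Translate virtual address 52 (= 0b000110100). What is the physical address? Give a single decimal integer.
vaddr = 52 = 0b000110100
Split: l1_idx=0, l2_idx=1, offset=20
L1[0] = 0
L2[0][1] = 35
paddr = 35 * 32 + 20 = 1140

Answer: 1140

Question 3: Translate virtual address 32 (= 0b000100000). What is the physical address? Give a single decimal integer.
vaddr = 32 = 0b000100000
Split: l1_idx=0, l2_idx=1, offset=0
L1[0] = 0
L2[0][1] = 35
paddr = 35 * 32 + 0 = 1120

Answer: 1120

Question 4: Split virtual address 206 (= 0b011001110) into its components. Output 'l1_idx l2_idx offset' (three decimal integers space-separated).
vaddr = 206 = 0b011001110
  top 2 bits -> l1_idx = 1
  next 2 bits -> l2_idx = 2
  bottom 5 bits -> offset = 14

Answer: 1 2 14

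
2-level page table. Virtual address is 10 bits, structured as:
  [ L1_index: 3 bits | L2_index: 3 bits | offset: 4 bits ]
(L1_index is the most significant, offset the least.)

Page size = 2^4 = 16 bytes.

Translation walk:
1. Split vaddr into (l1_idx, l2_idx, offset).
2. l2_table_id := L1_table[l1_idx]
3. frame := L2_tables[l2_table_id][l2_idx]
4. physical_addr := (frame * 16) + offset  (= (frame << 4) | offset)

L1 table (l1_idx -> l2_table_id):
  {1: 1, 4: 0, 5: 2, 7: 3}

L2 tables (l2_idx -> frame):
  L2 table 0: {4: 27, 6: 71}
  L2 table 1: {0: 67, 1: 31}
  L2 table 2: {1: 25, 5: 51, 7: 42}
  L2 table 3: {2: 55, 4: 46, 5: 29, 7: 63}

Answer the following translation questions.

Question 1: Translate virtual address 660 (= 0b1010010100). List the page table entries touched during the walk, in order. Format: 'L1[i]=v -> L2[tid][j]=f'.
vaddr = 660 = 0b1010010100
Split: l1_idx=5, l2_idx=1, offset=4

Answer: L1[5]=2 -> L2[2][1]=25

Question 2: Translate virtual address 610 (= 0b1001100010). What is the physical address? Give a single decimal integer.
vaddr = 610 = 0b1001100010
Split: l1_idx=4, l2_idx=6, offset=2
L1[4] = 0
L2[0][6] = 71
paddr = 71 * 16 + 2 = 1138

Answer: 1138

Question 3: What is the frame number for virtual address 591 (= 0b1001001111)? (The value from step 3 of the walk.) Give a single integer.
Answer: 27

Derivation:
vaddr = 591: l1_idx=4, l2_idx=4
L1[4] = 0; L2[0][4] = 27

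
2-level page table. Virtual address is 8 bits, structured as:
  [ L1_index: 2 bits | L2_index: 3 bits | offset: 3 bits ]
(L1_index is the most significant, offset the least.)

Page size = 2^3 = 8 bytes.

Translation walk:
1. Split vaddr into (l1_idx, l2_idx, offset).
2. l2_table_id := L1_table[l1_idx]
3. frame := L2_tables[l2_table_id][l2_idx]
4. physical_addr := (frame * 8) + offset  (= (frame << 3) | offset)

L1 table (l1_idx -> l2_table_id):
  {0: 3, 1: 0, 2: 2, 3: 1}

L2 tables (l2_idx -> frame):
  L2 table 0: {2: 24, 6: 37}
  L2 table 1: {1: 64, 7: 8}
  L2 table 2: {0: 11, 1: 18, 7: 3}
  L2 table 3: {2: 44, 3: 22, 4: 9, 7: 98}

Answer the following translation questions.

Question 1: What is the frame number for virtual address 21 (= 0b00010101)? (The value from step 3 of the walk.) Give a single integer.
Answer: 44

Derivation:
vaddr = 21: l1_idx=0, l2_idx=2
L1[0] = 3; L2[3][2] = 44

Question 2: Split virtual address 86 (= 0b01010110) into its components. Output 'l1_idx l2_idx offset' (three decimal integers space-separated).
vaddr = 86 = 0b01010110
  top 2 bits -> l1_idx = 1
  next 3 bits -> l2_idx = 2
  bottom 3 bits -> offset = 6

Answer: 1 2 6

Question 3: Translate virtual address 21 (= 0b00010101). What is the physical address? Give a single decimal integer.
Answer: 357

Derivation:
vaddr = 21 = 0b00010101
Split: l1_idx=0, l2_idx=2, offset=5
L1[0] = 3
L2[3][2] = 44
paddr = 44 * 8 + 5 = 357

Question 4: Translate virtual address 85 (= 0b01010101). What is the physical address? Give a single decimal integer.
vaddr = 85 = 0b01010101
Split: l1_idx=1, l2_idx=2, offset=5
L1[1] = 0
L2[0][2] = 24
paddr = 24 * 8 + 5 = 197

Answer: 197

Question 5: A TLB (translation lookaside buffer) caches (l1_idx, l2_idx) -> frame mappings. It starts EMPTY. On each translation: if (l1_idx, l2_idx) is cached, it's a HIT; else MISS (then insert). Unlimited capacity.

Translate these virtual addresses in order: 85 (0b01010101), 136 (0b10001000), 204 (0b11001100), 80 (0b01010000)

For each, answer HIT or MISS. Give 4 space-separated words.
vaddr=85: (1,2) not in TLB -> MISS, insert
vaddr=136: (2,1) not in TLB -> MISS, insert
vaddr=204: (3,1) not in TLB -> MISS, insert
vaddr=80: (1,2) in TLB -> HIT

Answer: MISS MISS MISS HIT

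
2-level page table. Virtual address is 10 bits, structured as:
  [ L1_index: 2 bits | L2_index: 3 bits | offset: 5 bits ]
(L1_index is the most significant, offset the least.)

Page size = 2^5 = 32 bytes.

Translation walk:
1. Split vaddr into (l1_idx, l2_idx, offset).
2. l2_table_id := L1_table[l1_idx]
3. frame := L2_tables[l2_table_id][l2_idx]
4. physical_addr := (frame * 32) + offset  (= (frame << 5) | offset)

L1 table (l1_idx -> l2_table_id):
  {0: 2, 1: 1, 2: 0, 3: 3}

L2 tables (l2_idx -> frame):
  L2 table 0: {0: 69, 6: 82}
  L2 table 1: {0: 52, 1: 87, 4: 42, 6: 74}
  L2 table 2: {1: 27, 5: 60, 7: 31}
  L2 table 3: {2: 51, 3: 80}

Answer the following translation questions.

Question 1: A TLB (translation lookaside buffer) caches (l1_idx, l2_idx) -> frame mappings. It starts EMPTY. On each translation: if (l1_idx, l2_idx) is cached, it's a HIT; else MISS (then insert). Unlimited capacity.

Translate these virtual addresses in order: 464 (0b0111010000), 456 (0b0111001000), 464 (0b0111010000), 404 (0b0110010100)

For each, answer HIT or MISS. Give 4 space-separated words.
vaddr=464: (1,6) not in TLB -> MISS, insert
vaddr=456: (1,6) in TLB -> HIT
vaddr=464: (1,6) in TLB -> HIT
vaddr=404: (1,4) not in TLB -> MISS, insert

Answer: MISS HIT HIT MISS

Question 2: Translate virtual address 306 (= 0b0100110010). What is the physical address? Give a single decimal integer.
vaddr = 306 = 0b0100110010
Split: l1_idx=1, l2_idx=1, offset=18
L1[1] = 1
L2[1][1] = 87
paddr = 87 * 32 + 18 = 2802

Answer: 2802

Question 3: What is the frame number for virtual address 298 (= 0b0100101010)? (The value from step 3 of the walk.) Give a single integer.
vaddr = 298: l1_idx=1, l2_idx=1
L1[1] = 1; L2[1][1] = 87

Answer: 87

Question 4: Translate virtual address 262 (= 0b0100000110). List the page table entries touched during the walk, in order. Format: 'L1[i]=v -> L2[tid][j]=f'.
vaddr = 262 = 0b0100000110
Split: l1_idx=1, l2_idx=0, offset=6

Answer: L1[1]=1 -> L2[1][0]=52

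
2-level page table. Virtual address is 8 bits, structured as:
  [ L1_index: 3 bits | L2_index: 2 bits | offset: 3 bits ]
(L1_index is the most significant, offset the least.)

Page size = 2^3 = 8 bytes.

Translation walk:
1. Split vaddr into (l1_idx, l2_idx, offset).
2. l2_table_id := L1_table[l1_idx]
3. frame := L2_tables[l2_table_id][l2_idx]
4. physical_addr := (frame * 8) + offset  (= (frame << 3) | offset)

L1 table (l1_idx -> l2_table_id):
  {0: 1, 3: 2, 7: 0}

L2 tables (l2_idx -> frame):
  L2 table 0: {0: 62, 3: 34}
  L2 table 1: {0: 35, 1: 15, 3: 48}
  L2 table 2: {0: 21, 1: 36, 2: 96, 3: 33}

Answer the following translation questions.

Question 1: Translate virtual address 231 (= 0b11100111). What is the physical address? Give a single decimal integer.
vaddr = 231 = 0b11100111
Split: l1_idx=7, l2_idx=0, offset=7
L1[7] = 0
L2[0][0] = 62
paddr = 62 * 8 + 7 = 503

Answer: 503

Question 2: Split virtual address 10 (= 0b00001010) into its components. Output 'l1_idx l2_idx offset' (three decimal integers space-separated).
vaddr = 10 = 0b00001010
  top 3 bits -> l1_idx = 0
  next 2 bits -> l2_idx = 1
  bottom 3 bits -> offset = 2

Answer: 0 1 2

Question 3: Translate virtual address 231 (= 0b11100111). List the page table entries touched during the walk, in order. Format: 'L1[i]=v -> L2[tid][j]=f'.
Answer: L1[7]=0 -> L2[0][0]=62

Derivation:
vaddr = 231 = 0b11100111
Split: l1_idx=7, l2_idx=0, offset=7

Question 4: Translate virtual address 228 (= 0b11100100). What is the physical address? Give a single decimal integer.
Answer: 500

Derivation:
vaddr = 228 = 0b11100100
Split: l1_idx=7, l2_idx=0, offset=4
L1[7] = 0
L2[0][0] = 62
paddr = 62 * 8 + 4 = 500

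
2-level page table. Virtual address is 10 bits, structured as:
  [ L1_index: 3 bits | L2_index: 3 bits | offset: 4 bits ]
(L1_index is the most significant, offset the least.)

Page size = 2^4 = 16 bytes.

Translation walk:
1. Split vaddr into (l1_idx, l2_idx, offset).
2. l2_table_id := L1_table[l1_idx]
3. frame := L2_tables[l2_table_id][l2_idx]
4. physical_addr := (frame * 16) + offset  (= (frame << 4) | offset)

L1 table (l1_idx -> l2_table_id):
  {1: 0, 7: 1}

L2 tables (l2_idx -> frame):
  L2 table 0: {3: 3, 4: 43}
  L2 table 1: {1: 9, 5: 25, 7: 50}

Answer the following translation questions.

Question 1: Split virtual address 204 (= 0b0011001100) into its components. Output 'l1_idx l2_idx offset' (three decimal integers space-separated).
vaddr = 204 = 0b0011001100
  top 3 bits -> l1_idx = 1
  next 3 bits -> l2_idx = 4
  bottom 4 bits -> offset = 12

Answer: 1 4 12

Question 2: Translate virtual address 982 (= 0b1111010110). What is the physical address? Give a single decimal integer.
Answer: 406

Derivation:
vaddr = 982 = 0b1111010110
Split: l1_idx=7, l2_idx=5, offset=6
L1[7] = 1
L2[1][5] = 25
paddr = 25 * 16 + 6 = 406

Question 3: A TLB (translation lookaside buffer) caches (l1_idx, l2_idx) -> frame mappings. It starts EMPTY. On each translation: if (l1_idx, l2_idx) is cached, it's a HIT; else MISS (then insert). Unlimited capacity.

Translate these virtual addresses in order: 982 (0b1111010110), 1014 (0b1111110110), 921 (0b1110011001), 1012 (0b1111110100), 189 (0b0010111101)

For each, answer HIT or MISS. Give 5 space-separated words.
Answer: MISS MISS MISS HIT MISS

Derivation:
vaddr=982: (7,5) not in TLB -> MISS, insert
vaddr=1014: (7,7) not in TLB -> MISS, insert
vaddr=921: (7,1) not in TLB -> MISS, insert
vaddr=1012: (7,7) in TLB -> HIT
vaddr=189: (1,3) not in TLB -> MISS, insert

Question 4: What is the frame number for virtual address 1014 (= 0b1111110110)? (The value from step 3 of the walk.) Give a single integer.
vaddr = 1014: l1_idx=7, l2_idx=7
L1[7] = 1; L2[1][7] = 50

Answer: 50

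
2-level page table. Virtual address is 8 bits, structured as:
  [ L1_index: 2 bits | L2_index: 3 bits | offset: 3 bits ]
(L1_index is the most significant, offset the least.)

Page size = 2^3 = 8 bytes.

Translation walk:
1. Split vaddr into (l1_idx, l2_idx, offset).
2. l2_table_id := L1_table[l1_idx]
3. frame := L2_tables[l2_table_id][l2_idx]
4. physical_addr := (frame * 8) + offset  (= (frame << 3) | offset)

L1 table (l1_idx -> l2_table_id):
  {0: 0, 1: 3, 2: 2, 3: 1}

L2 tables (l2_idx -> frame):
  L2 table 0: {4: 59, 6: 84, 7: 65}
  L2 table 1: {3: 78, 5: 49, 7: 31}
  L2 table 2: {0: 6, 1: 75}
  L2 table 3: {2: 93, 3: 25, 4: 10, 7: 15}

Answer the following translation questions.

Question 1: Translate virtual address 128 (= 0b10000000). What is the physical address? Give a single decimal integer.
vaddr = 128 = 0b10000000
Split: l1_idx=2, l2_idx=0, offset=0
L1[2] = 2
L2[2][0] = 6
paddr = 6 * 8 + 0 = 48

Answer: 48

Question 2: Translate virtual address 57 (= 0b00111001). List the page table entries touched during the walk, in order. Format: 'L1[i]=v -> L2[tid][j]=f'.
Answer: L1[0]=0 -> L2[0][7]=65

Derivation:
vaddr = 57 = 0b00111001
Split: l1_idx=0, l2_idx=7, offset=1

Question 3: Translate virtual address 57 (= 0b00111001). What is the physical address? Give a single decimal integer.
vaddr = 57 = 0b00111001
Split: l1_idx=0, l2_idx=7, offset=1
L1[0] = 0
L2[0][7] = 65
paddr = 65 * 8 + 1 = 521

Answer: 521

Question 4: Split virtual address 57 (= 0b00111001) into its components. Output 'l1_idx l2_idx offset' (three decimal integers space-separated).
vaddr = 57 = 0b00111001
  top 2 bits -> l1_idx = 0
  next 3 bits -> l2_idx = 7
  bottom 3 bits -> offset = 1

Answer: 0 7 1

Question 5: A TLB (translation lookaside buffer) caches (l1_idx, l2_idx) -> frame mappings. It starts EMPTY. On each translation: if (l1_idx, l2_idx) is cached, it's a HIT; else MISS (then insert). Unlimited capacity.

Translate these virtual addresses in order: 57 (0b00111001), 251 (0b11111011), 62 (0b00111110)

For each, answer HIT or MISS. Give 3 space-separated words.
Answer: MISS MISS HIT

Derivation:
vaddr=57: (0,7) not in TLB -> MISS, insert
vaddr=251: (3,7) not in TLB -> MISS, insert
vaddr=62: (0,7) in TLB -> HIT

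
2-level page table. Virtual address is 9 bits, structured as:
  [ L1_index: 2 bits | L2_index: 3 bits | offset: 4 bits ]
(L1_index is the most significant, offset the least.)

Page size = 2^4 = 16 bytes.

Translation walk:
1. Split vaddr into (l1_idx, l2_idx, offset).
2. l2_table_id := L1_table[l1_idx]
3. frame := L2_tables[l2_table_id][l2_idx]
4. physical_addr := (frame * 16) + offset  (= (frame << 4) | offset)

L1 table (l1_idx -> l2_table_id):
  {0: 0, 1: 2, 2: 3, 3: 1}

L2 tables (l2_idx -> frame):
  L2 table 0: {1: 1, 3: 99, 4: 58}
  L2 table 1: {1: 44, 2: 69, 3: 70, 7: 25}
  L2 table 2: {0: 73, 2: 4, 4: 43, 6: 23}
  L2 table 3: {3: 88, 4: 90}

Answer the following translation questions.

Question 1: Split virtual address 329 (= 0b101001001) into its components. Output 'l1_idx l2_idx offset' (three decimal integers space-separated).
vaddr = 329 = 0b101001001
  top 2 bits -> l1_idx = 2
  next 3 bits -> l2_idx = 4
  bottom 4 bits -> offset = 9

Answer: 2 4 9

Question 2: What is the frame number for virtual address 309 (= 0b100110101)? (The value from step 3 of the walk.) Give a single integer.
vaddr = 309: l1_idx=2, l2_idx=3
L1[2] = 3; L2[3][3] = 88

Answer: 88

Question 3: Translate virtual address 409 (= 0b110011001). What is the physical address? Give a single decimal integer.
Answer: 713

Derivation:
vaddr = 409 = 0b110011001
Split: l1_idx=3, l2_idx=1, offset=9
L1[3] = 1
L2[1][1] = 44
paddr = 44 * 16 + 9 = 713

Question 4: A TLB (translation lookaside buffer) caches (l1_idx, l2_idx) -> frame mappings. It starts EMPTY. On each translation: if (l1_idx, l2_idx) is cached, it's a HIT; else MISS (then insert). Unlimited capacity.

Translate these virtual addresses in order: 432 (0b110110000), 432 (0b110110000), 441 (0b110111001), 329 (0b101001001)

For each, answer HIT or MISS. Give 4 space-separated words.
vaddr=432: (3,3) not in TLB -> MISS, insert
vaddr=432: (3,3) in TLB -> HIT
vaddr=441: (3,3) in TLB -> HIT
vaddr=329: (2,4) not in TLB -> MISS, insert

Answer: MISS HIT HIT MISS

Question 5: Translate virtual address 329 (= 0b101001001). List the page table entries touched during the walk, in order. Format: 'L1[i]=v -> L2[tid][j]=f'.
vaddr = 329 = 0b101001001
Split: l1_idx=2, l2_idx=4, offset=9

Answer: L1[2]=3 -> L2[3][4]=90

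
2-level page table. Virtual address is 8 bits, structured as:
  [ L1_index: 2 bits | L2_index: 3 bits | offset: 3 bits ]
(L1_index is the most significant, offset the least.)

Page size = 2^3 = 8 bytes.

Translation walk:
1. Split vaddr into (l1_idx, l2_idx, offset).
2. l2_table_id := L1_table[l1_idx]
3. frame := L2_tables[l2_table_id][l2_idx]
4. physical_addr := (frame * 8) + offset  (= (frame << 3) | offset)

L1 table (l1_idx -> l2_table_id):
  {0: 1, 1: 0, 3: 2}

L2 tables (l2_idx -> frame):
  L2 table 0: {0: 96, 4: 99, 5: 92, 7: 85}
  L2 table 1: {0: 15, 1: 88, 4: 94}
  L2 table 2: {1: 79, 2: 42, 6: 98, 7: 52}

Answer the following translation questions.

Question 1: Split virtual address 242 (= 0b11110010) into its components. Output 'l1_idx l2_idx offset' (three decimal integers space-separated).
Answer: 3 6 2

Derivation:
vaddr = 242 = 0b11110010
  top 2 bits -> l1_idx = 3
  next 3 bits -> l2_idx = 6
  bottom 3 bits -> offset = 2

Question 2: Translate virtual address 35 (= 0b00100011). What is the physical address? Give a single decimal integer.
vaddr = 35 = 0b00100011
Split: l1_idx=0, l2_idx=4, offset=3
L1[0] = 1
L2[1][4] = 94
paddr = 94 * 8 + 3 = 755

Answer: 755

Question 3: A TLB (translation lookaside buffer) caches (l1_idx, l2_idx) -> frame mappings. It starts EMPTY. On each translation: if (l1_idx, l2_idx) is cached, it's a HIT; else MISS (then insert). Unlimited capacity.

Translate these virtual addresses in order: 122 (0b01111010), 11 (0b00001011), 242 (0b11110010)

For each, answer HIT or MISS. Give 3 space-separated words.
Answer: MISS MISS MISS

Derivation:
vaddr=122: (1,7) not in TLB -> MISS, insert
vaddr=11: (0,1) not in TLB -> MISS, insert
vaddr=242: (3,6) not in TLB -> MISS, insert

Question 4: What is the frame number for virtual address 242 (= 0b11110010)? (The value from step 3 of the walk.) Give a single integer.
vaddr = 242: l1_idx=3, l2_idx=6
L1[3] = 2; L2[2][6] = 98

Answer: 98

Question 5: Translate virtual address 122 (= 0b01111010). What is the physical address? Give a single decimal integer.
Answer: 682

Derivation:
vaddr = 122 = 0b01111010
Split: l1_idx=1, l2_idx=7, offset=2
L1[1] = 0
L2[0][7] = 85
paddr = 85 * 8 + 2 = 682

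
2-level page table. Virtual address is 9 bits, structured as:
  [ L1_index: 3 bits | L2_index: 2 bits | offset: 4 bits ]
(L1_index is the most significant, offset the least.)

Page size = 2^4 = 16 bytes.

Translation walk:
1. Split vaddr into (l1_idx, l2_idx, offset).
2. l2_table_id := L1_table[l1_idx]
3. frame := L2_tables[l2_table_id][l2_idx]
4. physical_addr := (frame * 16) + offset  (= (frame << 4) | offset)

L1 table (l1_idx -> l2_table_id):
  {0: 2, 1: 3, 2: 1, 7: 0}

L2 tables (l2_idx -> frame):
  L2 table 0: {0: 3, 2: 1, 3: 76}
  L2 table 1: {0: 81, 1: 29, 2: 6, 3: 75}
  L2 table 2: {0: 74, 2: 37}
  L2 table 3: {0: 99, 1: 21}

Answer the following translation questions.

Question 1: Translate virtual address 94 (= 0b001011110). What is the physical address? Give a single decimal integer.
Answer: 350

Derivation:
vaddr = 94 = 0b001011110
Split: l1_idx=1, l2_idx=1, offset=14
L1[1] = 3
L2[3][1] = 21
paddr = 21 * 16 + 14 = 350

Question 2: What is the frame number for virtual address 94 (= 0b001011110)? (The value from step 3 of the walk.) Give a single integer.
vaddr = 94: l1_idx=1, l2_idx=1
L1[1] = 3; L2[3][1] = 21

Answer: 21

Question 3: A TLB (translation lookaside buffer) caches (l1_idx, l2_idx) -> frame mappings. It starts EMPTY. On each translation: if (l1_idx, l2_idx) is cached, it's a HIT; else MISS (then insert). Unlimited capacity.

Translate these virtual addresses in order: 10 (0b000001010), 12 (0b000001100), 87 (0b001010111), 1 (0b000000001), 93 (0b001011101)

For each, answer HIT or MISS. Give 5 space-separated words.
vaddr=10: (0,0) not in TLB -> MISS, insert
vaddr=12: (0,0) in TLB -> HIT
vaddr=87: (1,1) not in TLB -> MISS, insert
vaddr=1: (0,0) in TLB -> HIT
vaddr=93: (1,1) in TLB -> HIT

Answer: MISS HIT MISS HIT HIT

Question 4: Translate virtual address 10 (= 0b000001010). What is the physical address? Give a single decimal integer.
Answer: 1194

Derivation:
vaddr = 10 = 0b000001010
Split: l1_idx=0, l2_idx=0, offset=10
L1[0] = 2
L2[2][0] = 74
paddr = 74 * 16 + 10 = 1194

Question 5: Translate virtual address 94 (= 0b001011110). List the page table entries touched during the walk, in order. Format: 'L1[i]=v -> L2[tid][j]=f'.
vaddr = 94 = 0b001011110
Split: l1_idx=1, l2_idx=1, offset=14

Answer: L1[1]=3 -> L2[3][1]=21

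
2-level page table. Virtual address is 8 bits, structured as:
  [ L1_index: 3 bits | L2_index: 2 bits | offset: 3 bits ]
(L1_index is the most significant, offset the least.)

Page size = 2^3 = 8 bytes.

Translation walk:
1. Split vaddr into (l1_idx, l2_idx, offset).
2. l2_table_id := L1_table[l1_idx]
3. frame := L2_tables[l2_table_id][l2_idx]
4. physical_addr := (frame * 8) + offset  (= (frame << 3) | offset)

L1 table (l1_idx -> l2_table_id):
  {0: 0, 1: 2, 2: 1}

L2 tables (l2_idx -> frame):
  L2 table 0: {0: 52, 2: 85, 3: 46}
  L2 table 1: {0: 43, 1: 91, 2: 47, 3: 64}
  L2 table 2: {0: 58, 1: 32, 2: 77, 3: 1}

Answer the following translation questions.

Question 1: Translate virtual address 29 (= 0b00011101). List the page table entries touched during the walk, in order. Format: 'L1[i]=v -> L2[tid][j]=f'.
Answer: L1[0]=0 -> L2[0][3]=46

Derivation:
vaddr = 29 = 0b00011101
Split: l1_idx=0, l2_idx=3, offset=5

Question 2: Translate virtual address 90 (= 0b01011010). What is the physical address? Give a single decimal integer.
Answer: 514

Derivation:
vaddr = 90 = 0b01011010
Split: l1_idx=2, l2_idx=3, offset=2
L1[2] = 1
L2[1][3] = 64
paddr = 64 * 8 + 2 = 514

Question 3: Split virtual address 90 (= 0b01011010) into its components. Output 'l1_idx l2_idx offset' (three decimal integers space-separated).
vaddr = 90 = 0b01011010
  top 3 bits -> l1_idx = 2
  next 2 bits -> l2_idx = 3
  bottom 3 bits -> offset = 2

Answer: 2 3 2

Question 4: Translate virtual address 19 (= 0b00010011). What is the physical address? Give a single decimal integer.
vaddr = 19 = 0b00010011
Split: l1_idx=0, l2_idx=2, offset=3
L1[0] = 0
L2[0][2] = 85
paddr = 85 * 8 + 3 = 683

Answer: 683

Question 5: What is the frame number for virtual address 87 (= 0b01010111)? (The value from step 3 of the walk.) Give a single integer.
Answer: 47

Derivation:
vaddr = 87: l1_idx=2, l2_idx=2
L1[2] = 1; L2[1][2] = 47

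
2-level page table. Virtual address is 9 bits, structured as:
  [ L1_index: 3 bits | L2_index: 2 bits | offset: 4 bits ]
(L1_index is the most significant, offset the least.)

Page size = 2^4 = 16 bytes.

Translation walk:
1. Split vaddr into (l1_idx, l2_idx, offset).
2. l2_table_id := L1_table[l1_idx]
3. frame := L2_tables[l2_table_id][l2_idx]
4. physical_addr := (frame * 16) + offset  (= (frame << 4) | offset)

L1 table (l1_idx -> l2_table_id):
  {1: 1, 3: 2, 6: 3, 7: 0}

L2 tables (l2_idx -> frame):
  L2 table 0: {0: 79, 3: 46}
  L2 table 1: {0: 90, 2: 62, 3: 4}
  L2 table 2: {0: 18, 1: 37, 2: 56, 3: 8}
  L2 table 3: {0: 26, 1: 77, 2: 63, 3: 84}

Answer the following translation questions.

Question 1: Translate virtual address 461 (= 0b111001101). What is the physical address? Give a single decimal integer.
vaddr = 461 = 0b111001101
Split: l1_idx=7, l2_idx=0, offset=13
L1[7] = 0
L2[0][0] = 79
paddr = 79 * 16 + 13 = 1277

Answer: 1277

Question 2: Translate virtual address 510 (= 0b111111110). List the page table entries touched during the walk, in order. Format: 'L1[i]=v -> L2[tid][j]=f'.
vaddr = 510 = 0b111111110
Split: l1_idx=7, l2_idx=3, offset=14

Answer: L1[7]=0 -> L2[0][3]=46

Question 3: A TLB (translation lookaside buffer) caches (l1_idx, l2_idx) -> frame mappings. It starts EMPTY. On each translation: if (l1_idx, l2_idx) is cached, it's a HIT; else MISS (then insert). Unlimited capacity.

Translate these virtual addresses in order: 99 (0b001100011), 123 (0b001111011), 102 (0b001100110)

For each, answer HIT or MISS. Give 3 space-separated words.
Answer: MISS MISS HIT

Derivation:
vaddr=99: (1,2) not in TLB -> MISS, insert
vaddr=123: (1,3) not in TLB -> MISS, insert
vaddr=102: (1,2) in TLB -> HIT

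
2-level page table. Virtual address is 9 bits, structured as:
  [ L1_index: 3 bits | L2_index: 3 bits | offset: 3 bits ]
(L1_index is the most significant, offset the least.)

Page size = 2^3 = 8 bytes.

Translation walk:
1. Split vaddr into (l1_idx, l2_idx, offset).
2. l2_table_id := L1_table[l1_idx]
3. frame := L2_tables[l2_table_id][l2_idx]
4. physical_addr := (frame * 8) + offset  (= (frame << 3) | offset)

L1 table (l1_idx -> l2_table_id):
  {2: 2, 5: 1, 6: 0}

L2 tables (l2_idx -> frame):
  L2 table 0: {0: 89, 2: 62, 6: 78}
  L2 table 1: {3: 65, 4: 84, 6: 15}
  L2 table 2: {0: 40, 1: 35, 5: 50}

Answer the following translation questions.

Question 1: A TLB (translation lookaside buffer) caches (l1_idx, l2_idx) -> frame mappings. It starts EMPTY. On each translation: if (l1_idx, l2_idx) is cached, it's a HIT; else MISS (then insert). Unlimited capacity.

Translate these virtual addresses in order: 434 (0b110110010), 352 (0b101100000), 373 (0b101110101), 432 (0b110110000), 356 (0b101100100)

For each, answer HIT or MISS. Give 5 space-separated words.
Answer: MISS MISS MISS HIT HIT

Derivation:
vaddr=434: (6,6) not in TLB -> MISS, insert
vaddr=352: (5,4) not in TLB -> MISS, insert
vaddr=373: (5,6) not in TLB -> MISS, insert
vaddr=432: (6,6) in TLB -> HIT
vaddr=356: (5,4) in TLB -> HIT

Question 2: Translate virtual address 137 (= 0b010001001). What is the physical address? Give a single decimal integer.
Answer: 281

Derivation:
vaddr = 137 = 0b010001001
Split: l1_idx=2, l2_idx=1, offset=1
L1[2] = 2
L2[2][1] = 35
paddr = 35 * 8 + 1 = 281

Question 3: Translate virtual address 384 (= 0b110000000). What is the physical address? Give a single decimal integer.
vaddr = 384 = 0b110000000
Split: l1_idx=6, l2_idx=0, offset=0
L1[6] = 0
L2[0][0] = 89
paddr = 89 * 8 + 0 = 712

Answer: 712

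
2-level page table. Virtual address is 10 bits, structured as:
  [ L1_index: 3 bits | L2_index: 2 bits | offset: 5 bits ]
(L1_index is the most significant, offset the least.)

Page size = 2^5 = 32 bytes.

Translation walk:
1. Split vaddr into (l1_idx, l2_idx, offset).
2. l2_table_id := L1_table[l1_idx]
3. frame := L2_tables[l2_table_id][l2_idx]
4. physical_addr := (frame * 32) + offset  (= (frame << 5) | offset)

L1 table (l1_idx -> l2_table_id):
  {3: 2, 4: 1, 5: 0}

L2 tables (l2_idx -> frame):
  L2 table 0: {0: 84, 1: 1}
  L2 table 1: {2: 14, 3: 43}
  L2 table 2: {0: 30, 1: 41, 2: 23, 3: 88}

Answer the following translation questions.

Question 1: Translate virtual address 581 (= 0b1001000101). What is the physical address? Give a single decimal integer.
Answer: 453

Derivation:
vaddr = 581 = 0b1001000101
Split: l1_idx=4, l2_idx=2, offset=5
L1[4] = 1
L2[1][2] = 14
paddr = 14 * 32 + 5 = 453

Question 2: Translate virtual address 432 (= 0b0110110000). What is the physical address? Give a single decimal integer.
vaddr = 432 = 0b0110110000
Split: l1_idx=3, l2_idx=1, offset=16
L1[3] = 2
L2[2][1] = 41
paddr = 41 * 32 + 16 = 1328

Answer: 1328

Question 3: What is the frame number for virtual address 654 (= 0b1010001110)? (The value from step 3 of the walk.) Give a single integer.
Answer: 84

Derivation:
vaddr = 654: l1_idx=5, l2_idx=0
L1[5] = 0; L2[0][0] = 84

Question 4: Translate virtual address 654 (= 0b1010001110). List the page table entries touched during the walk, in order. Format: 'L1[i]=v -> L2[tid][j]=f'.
Answer: L1[5]=0 -> L2[0][0]=84

Derivation:
vaddr = 654 = 0b1010001110
Split: l1_idx=5, l2_idx=0, offset=14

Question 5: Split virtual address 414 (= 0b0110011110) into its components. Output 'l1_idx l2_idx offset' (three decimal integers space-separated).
vaddr = 414 = 0b0110011110
  top 3 bits -> l1_idx = 3
  next 2 bits -> l2_idx = 0
  bottom 5 bits -> offset = 30

Answer: 3 0 30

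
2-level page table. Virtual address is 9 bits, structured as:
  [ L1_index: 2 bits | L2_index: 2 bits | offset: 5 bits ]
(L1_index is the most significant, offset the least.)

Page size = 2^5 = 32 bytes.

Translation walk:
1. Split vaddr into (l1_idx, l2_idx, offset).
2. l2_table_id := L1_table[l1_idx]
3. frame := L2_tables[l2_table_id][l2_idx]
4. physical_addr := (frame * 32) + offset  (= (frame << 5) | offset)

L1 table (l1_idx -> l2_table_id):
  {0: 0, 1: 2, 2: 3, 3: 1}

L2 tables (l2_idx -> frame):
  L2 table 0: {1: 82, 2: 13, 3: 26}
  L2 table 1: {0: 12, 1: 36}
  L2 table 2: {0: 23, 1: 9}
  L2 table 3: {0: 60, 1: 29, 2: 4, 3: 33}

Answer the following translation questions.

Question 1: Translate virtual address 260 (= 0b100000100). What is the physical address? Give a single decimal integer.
Answer: 1924

Derivation:
vaddr = 260 = 0b100000100
Split: l1_idx=2, l2_idx=0, offset=4
L1[2] = 3
L2[3][0] = 60
paddr = 60 * 32 + 4 = 1924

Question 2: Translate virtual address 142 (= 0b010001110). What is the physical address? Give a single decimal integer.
Answer: 750

Derivation:
vaddr = 142 = 0b010001110
Split: l1_idx=1, l2_idx=0, offset=14
L1[1] = 2
L2[2][0] = 23
paddr = 23 * 32 + 14 = 750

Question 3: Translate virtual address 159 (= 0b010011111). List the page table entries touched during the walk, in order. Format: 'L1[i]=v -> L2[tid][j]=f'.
vaddr = 159 = 0b010011111
Split: l1_idx=1, l2_idx=0, offset=31

Answer: L1[1]=2 -> L2[2][0]=23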